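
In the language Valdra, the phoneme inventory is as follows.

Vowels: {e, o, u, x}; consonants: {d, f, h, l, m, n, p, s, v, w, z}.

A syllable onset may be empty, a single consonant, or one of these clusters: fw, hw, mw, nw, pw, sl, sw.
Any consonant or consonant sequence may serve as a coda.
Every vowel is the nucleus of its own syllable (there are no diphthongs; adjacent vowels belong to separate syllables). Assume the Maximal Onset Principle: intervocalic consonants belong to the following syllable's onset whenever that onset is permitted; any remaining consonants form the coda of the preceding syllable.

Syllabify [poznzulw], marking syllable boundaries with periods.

Nuclei (vowels): o, u → 2 syllables.
σ1/σ2 boundary: /znz/; trying suffixes from longest down, /z/ is the first permitted one, so coda /zn/ | onset /z/.

pozn.zulw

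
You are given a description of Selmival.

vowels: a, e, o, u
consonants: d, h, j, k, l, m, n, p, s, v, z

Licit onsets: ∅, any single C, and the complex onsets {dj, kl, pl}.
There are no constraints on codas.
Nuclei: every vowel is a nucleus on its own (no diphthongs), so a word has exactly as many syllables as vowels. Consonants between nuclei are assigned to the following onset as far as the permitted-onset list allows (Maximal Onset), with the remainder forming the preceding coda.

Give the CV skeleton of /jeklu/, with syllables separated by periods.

CV.CCV

Vowels present: e, u; each is a nucleus, giving 2 syllables.
Between /e/ (V1) and /u/ (V2): /kl/ — entire cluster is a permitted onset → onset /kl/, coda ∅.
Syllabification: je.klu.
Mapping each syllable to C/V: /je/ → CV, /klu/ → CCV.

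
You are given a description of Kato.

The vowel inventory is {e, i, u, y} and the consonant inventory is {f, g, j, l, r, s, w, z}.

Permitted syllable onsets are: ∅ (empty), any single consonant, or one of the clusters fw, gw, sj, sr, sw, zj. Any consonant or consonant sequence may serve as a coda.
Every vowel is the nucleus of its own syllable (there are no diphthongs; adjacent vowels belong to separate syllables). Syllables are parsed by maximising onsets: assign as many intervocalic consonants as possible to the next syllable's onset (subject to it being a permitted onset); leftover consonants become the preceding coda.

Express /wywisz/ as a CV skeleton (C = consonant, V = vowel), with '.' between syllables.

CV.CVCC

Vowels present: y, i; each is a nucleus, giving 2 syllables.
/y…i/ gap (V1→V2): just /w/ — single C goes to the following onset.
So the parse is wy.wisz.
Mapping each syllable to C/V: /wy/ → CV, /wisz/ → CVCC.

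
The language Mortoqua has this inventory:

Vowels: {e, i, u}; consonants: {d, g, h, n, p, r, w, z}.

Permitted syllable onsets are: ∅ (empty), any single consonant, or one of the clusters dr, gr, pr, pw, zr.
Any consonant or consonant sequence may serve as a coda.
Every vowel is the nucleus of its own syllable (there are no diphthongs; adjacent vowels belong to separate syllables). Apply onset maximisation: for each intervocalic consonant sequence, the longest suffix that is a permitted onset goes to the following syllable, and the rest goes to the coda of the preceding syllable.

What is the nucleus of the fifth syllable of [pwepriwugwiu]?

The vowels are e, i, u, i, u — 5 nuclei, so 5 syllables.
The fifth nucleus (vowel 5 from the left) is /u/.

u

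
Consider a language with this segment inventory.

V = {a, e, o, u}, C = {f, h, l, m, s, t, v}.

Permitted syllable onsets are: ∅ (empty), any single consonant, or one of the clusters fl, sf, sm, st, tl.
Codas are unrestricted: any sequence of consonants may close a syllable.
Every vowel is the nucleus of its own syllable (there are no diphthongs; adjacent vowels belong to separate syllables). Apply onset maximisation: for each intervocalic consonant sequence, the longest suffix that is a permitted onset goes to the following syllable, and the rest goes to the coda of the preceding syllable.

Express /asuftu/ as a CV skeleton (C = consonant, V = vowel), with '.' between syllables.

V.CVC.CV

Nuclei (vowels): a, u, u → 3 syllables.
σ1/σ2 boundary: /s/ is a single consonant, so it becomes the next onset.
σ2/σ3 boundary: /ft/ splits as /f/ + /t/ (/t/ is the longest suffix that is a licit onset).
So the parse is a.suf.tu.
Mapping each syllable to C/V: /a/ → V, /suf/ → CVC, /tu/ → CV.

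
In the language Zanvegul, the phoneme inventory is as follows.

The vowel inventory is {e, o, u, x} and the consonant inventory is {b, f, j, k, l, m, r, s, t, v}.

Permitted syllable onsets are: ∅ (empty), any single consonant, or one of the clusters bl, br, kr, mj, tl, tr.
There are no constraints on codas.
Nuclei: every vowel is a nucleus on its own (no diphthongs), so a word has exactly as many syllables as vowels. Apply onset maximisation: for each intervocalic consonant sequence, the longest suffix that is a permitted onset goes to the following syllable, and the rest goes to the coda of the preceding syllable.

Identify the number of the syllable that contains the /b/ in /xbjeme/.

The vowels are x, e, e — 3 nuclei, so 3 syllables.
V1 /x/ – V2 /e/: /bj/ splits as /b/ + /j/ (/j/ is the longest suffix that is a licit onset).
V2 /e/ – V3 /e/: just /m/ — single C goes to the following onset.
Result: xb.je.me.
The /b/ is in the coda of syllable 1 (/xb/).

1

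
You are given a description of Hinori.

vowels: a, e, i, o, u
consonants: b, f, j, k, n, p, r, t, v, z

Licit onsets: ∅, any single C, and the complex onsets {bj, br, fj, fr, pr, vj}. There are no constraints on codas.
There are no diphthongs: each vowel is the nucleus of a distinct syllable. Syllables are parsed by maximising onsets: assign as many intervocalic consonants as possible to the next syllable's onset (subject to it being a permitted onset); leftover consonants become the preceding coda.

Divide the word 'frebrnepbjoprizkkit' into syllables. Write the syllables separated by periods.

frebr.nep.bjo.prizk.kit

The vowels are e, e, o, i, i — 5 nuclei, so 5 syllables.
Between /e/ (V1) and /e/ (V2): cluster /brn/ — the longest permitted-onset suffix is /n/; onset = /n/, preceding coda = /br/.
Between /e/ (V2) and /o/ (V3): cluster /pbj/ — the longest permitted-onset suffix is /bj/; onset = /bj/, preceding coda = /p/.
Between /o/ (V3) and /i/ (V4): /pr/ — entire cluster is a permitted onset → onset /pr/, coda ∅.
Between /i/ (V4) and /i/ (V5): /zkk/ — longest licit onset from the right is /k/, leaving /zk/ as coda.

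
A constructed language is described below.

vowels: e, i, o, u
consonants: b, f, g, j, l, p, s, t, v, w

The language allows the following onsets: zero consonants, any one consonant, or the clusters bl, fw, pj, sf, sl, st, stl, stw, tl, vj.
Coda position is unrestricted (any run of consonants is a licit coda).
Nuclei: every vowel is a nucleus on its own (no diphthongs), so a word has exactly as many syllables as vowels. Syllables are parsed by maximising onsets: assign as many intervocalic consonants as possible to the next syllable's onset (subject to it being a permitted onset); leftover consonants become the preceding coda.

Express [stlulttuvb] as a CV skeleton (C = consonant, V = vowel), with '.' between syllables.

Nuclei (vowels): u, u → 2 syllables.
Between /u/ (V1) and /u/ (V2): cluster /ltt/ — the longest permitted-onset suffix is /t/; onset = /t/, preceding coda = /lt/.
So the parse is stlult.tuvb.
Mapping each syllable to C/V: /stlult/ → CCCVCC, /tuvb/ → CVCC.

CCCVCC.CVCC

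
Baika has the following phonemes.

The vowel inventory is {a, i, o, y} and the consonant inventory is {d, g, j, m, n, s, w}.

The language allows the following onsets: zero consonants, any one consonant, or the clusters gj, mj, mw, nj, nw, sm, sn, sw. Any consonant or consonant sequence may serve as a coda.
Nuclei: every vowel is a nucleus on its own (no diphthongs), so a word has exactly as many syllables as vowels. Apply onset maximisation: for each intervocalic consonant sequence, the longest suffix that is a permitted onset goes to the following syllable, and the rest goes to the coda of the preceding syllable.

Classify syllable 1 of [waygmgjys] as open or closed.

Vowels present: a, y, y; each is a nucleus, giving 3 syllables.
/a…y/ gap (V1→V2): no consonants, so the boundary falls immediately after /a/.
/y…y/ gap (V2→V3): cluster /gmgj/ — the longest permitted-onset suffix is /gj/; onset = /gj/, preceding coda = /gm/.
So the parse is wa.ygm.gjys.
Syllable 1 is /wa/; it ends in its nucleus with no coda, so it is open.

open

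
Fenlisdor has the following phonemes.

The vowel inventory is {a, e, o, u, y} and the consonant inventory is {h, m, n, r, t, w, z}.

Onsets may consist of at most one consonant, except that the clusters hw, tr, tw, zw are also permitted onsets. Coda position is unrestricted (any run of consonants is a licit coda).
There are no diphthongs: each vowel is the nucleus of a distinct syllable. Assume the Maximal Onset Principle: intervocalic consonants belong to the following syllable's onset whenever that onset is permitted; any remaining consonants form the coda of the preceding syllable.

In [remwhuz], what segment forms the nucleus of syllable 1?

Vowels present: e, u; each is a nucleus, giving 2 syllables.
The first nucleus (vowel 1 from the left) is /e/.

e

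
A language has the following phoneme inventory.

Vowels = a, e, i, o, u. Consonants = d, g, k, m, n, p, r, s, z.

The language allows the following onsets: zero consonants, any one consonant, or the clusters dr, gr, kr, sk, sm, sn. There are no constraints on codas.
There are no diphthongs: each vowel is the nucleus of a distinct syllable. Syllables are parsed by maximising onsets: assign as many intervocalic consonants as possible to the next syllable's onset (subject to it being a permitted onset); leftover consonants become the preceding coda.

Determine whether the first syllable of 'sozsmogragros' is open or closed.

Nuclei (vowels): o, o, a, o → 4 syllables.
σ1/σ2 boundary: cluster /zsm/ — the longest permitted-onset suffix is /sm/; onset = /sm/, preceding coda = /z/.
σ2/σ3 boundary: cluster /gr/ — /gr/ is itself a permitted onset, so the whole cluster goes right; preceding coda = ∅.
σ3/σ4 boundary: cluster /gr/ — /gr/ is itself a permitted onset, so the whole cluster goes right; preceding coda = ∅.
Syllabification: soz.smo.gra.gros.
Syllable 1 is /soz/ with coda /z/, so it is closed.

closed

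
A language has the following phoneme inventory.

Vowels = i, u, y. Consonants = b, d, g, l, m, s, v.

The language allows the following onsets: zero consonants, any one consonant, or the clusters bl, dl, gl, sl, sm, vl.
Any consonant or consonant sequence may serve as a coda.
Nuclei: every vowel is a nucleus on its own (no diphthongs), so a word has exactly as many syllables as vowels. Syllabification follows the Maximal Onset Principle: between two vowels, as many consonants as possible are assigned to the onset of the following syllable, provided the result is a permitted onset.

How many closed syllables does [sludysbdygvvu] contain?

Nuclei (vowels): u, y, y, u → 4 syllables.
/u…y/ gap (V1→V2): just /d/ — single C goes to the following onset.
/y…y/ gap (V2→V3): /sbd/; trying suffixes from longest down, /d/ is the first permitted one, so coda /sb/ | onset /d/.
/y…u/ gap (V3→V4): /gvv/ — longest licit onset from the right is /v/, leaving /gv/ as coda.
Syllabification: slu.dysb.dygv.vu.
Classifying each syllable: /slu/ (open), /dysb/ (closed), /dygv/ (closed), /vu/ (open).
Closed syllables: 2.

2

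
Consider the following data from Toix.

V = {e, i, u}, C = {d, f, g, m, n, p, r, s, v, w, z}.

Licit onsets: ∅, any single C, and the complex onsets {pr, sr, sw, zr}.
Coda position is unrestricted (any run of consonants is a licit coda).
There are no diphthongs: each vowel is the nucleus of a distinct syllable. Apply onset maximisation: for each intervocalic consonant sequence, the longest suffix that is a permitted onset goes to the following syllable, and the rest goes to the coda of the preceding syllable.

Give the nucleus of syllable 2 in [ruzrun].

Vowels present: u, u; each is a nucleus, giving 2 syllables.
The second nucleus (vowel 2 from the left) is /u/.

u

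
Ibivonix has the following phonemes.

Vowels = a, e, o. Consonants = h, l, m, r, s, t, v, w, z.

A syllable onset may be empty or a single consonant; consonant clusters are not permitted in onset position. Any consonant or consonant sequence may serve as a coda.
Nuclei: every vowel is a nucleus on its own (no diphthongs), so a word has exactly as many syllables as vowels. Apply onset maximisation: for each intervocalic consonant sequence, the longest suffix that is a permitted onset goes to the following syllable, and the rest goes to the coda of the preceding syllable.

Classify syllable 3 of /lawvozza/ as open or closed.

Vowels present: a, o, a; each is a nucleus, giving 3 syllables.
Between /a/ (V1) and /o/ (V2): cluster /wv/ — the longest permitted-onset suffix is /v/; onset = /v/, preceding coda = /w/.
Between /o/ (V2) and /a/ (V3): /zz/; trying suffixes from longest down, /z/ is the first permitted one, so coda /z/ | onset /z/.
Putting it together: law.voz.za.
Syllable 3 is /za/; it ends in its nucleus with no coda, so it is open.

open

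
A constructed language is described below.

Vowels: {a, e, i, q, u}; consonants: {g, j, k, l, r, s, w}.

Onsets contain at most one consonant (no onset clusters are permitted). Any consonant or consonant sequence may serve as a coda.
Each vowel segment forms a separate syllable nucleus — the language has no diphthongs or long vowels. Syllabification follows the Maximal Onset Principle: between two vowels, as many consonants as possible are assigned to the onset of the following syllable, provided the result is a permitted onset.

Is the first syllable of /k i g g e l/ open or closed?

closed

The vowels are i, e — 2 nuclei, so 2 syllables.
σ1/σ2 boundary: /gg/; trying suffixes from longest down, /g/ is the first permitted one, so coda /g/ | onset /g/.
Result: kig.gel.
Syllable 1 is /kig/ with coda /g/, so it is closed.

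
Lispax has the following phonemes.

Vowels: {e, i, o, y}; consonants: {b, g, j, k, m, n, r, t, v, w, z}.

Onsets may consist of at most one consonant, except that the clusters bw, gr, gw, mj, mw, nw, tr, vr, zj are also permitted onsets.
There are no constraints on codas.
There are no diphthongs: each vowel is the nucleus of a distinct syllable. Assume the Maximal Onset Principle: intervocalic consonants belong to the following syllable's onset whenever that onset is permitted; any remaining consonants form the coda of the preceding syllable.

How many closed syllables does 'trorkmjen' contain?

The vowels are o, e — 2 nuclei, so 2 syllables.
V1 /o/ – V2 /e/: cluster /rkmj/ — the longest permitted-onset suffix is /mj/; onset = /mj/, preceding coda = /rk/.
Result: trork.mjen.
Classifying each syllable: /trork/ (closed), /mjen/ (closed).
Closed syllables: 2.

2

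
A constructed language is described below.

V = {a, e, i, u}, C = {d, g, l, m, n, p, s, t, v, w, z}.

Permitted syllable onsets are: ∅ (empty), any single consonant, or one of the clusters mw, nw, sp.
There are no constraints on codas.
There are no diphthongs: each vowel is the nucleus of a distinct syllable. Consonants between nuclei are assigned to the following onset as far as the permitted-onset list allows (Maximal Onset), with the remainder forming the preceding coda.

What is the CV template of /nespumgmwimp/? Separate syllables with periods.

The vowels are e, u, i — 3 nuclei, so 3 syllables.
V1 /e/ – V2 /u/: /sp/ — entire cluster is a permitted onset → onset /sp/, coda ∅.
V2 /u/ – V3 /i/: /mgmw/; trying suffixes from longest down, /mw/ is the first permitted one, so coda /mg/ | onset /mw/.
Result: ne.spumg.mwimp.
Mapping each syllable to C/V: /ne/ → CV, /spumg/ → CCVCC, /mwimp/ → CCVCC.

CV.CCVCC.CCVCC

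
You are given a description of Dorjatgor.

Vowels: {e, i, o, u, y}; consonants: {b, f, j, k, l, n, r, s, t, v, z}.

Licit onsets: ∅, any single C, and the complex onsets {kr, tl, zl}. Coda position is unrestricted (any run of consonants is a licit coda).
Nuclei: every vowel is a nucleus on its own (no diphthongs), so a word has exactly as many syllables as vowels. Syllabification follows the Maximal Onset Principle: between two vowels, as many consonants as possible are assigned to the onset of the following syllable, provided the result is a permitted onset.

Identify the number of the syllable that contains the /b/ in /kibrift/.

Nuclei (vowels): i, i → 2 syllables.
σ1/σ2 boundary: /br/; trying suffixes from longest down, /r/ is the first permitted one, so coda /b/ | onset /r/.
So the parse is kib.rift.
The /b/ is in the coda of syllable 1 (/kib/).

1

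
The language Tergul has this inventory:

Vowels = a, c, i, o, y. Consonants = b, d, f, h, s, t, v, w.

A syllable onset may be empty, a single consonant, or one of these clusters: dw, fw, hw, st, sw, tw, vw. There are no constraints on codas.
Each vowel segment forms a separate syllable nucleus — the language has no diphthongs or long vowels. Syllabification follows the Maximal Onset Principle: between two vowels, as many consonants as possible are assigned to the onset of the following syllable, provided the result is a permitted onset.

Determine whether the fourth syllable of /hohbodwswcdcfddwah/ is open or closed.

Nuclei (vowels): o, o, c, c, a → 5 syllables.
/o…o/ gap (V1→V2): /hb/; trying suffixes from longest down, /b/ is the first permitted one, so coda /h/ | onset /b/.
/o…c/ gap (V2→V3): cluster /dwsw/ — the longest permitted-onset suffix is /sw/; onset = /sw/, preceding coda = /dw/.
/c…c/ gap (V3→V4): /d/ → onset of the next syllable (single consonants are always licit onsets).
/c…a/ gap (V4→V5): /fddw/ — longest licit onset from the right is /dw/, leaving /fd/ as coda.
So the parse is hoh.bodw.swc.dcfd.dwah.
Syllable 4 is /dcfd/ with coda /fd/, so it is closed.

closed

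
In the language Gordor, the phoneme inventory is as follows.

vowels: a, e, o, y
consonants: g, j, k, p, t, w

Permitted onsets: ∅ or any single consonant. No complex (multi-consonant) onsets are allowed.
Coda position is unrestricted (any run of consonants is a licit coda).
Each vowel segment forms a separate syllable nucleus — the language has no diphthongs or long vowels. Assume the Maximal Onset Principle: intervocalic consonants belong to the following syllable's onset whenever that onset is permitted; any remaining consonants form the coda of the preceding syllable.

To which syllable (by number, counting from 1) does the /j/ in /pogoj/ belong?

2

Nuclei (vowels): o, o → 2 syllables.
Between /o/ (V1) and /o/ (V2): just /g/ — single C goes to the following onset.
Result: po.goj.
The /j/ is in the coda of syllable 2 (/goj/).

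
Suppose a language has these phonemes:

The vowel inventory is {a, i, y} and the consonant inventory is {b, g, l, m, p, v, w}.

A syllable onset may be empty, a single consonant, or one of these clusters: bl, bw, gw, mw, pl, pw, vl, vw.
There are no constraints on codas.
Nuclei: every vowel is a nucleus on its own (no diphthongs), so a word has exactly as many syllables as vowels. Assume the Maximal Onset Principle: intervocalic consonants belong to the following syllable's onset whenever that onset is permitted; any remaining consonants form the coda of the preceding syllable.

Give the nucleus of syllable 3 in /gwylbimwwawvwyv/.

Vowels present: y, i, a, y; each is a nucleus, giving 4 syllables.
The third nucleus (vowel 3 from the left) is /a/.

a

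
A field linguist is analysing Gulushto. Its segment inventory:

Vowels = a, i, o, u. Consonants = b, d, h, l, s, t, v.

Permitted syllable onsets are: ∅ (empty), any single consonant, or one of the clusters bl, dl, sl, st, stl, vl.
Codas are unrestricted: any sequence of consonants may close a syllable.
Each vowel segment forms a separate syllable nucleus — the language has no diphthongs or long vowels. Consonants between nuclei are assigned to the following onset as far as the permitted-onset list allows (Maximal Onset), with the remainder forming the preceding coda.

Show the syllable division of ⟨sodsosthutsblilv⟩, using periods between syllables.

sod.sost.huts.blilv

The vowels are o, o, u, i — 4 nuclei, so 4 syllables.
Between /o/ (V1) and /o/ (V2): cluster /ds/ — the longest permitted-onset suffix is /s/; onset = /s/, preceding coda = /d/.
Between /o/ (V2) and /u/ (V3): cluster /sth/ — the longest permitted-onset suffix is /h/; onset = /h/, preceding coda = /st/.
Between /u/ (V3) and /i/ (V4): /tsbl/ splits as /ts/ + /bl/ (/bl/ is the longest suffix that is a licit onset).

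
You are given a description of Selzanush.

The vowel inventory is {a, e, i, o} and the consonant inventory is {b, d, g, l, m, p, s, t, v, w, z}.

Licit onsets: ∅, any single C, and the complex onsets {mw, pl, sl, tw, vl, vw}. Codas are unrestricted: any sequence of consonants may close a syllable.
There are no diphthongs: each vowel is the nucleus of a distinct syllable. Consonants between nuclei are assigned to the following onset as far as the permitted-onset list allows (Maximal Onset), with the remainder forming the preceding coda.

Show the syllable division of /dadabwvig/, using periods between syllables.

Vowels present: a, a, i; each is a nucleus, giving 3 syllables.
σ1/σ2 boundary: just /d/ — single C goes to the following onset.
σ2/σ3 boundary: /bwv/ — longest licit onset from the right is /v/, leaving /bw/ as coda.

da.dabw.vig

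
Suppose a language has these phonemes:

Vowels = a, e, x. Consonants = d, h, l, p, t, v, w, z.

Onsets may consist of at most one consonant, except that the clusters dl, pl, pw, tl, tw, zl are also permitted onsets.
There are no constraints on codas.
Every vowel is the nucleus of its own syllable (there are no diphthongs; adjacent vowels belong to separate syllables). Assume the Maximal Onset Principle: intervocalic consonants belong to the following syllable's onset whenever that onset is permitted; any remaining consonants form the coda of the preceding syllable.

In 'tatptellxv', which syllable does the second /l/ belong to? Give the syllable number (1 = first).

3

Vowels present: a, e, x; each is a nucleus, giving 3 syllables.
Between /a/ (V1) and /e/ (V2): /tpt/ splits as /tp/ + /t/ (/t/ is the longest suffix that is a licit onset).
Between /e/ (V2) and /x/ (V3): /ll/ splits as /l/ + /l/ (/l/ is the longest suffix that is a licit onset).
Result: tatp.tel.lxv.
The second /l/ is in the onset of syllable 3 (/lxv/).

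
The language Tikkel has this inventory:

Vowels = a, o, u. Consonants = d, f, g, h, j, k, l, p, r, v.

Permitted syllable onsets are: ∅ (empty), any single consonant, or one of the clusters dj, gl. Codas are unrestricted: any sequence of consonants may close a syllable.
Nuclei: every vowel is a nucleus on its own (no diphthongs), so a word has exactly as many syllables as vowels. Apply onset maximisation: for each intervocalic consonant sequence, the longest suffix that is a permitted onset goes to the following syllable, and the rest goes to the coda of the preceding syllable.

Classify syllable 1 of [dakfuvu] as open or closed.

closed

Nuclei (vowels): a, u, u → 3 syllables.
/a…u/ gap (V1→V2): /kf/; trying suffixes from longest down, /f/ is the first permitted one, so coda /k/ | onset /f/.
/u…u/ gap (V2→V3): /v/ is a single consonant, so it becomes the next onset.
Syllabification: dak.fu.vu.
Syllable 1 is /dak/ with coda /k/, so it is closed.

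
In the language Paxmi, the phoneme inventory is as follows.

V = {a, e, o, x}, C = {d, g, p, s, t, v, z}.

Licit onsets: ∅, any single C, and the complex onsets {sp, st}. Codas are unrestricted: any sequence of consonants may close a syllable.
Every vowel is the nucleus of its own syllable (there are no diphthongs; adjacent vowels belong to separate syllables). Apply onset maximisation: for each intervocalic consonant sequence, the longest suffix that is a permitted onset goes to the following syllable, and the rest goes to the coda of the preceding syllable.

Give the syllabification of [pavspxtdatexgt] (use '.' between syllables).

The vowels are a, x, a, e, x — 5 nuclei, so 5 syllables.
V1 /a/ – V2 /x/: /vsp/ — longest licit onset from the right is /sp/, leaving /v/ as coda.
V2 /x/ – V3 /a/: /td/ splits as /t/ + /d/ (/d/ is the longest suffix that is a licit onset).
V3 /a/ – V4 /e/: /t/ is a single consonant, so it becomes the next onset.
V4 /e/ – V5 /x/: nothing intervenes; syllable break is V.V.

pav.spxt.da.te.xgt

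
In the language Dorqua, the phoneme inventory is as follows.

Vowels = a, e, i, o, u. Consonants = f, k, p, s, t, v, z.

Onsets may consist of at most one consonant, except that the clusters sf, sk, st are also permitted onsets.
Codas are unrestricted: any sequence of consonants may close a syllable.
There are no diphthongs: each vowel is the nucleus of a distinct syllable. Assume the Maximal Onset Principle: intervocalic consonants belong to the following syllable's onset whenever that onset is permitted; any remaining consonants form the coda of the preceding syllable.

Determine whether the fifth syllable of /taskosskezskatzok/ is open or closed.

closed

Vowels present: a, o, e, a, o; each is a nucleus, giving 5 syllables.
σ1/σ2 boundary: /sk/ is a licit onset in full, so it all attaches to the next syllable.
σ2/σ3 boundary: /ssk/ splits as /s/ + /sk/ (/sk/ is the longest suffix that is a licit onset).
σ3/σ4 boundary: cluster /zsk/ — the longest permitted-onset suffix is /sk/; onset = /sk/, preceding coda = /z/.
σ4/σ5 boundary: /tz/ splits as /t/ + /z/ (/z/ is the longest suffix that is a licit onset).
Putting it together: ta.skos.skez.skat.zok.
Syllable 5 is /zok/ with coda /k/, so it is closed.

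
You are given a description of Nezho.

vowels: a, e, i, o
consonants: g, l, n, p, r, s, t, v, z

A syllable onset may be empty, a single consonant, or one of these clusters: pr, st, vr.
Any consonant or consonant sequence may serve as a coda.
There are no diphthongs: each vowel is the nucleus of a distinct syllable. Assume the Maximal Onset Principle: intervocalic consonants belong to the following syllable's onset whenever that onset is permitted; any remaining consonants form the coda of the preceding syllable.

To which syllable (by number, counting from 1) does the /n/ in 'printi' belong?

1

Vowels present: i, i; each is a nucleus, giving 2 syllables.
/i…i/ gap (V1→V2): /nt/ — longest licit onset from the right is /t/, leaving /n/ as coda.
Putting it together: prin.ti.
The /n/ is in the coda of syllable 1 (/prin/).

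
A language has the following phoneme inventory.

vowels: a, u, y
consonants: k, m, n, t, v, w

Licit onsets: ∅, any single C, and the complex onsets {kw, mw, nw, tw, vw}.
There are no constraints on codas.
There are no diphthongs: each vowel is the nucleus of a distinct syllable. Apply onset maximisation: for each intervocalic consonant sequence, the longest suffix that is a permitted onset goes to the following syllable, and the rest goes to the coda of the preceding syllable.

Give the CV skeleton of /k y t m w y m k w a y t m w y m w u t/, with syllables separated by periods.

CVC.CCVC.CCV.VC.CCV.CCVC

Vowels present: y, y, a, y, y, u; each is a nucleus, giving 6 syllables.
Between /y/ (V1) and /y/ (V2): /tmw/ splits as /t/ + /mw/ (/mw/ is the longest suffix that is a licit onset).
Between /y/ (V2) and /a/ (V3): /mkw/ — longest licit onset from the right is /kw/, leaving /m/ as coda.
Between /a/ (V3) and /y/ (V4): nothing intervenes; syllable break is V.V.
Between /y/ (V4) and /y/ (V5): cluster /tmw/ — the longest permitted-onset suffix is /mw/; onset = /mw/, preceding coda = /t/.
Between /y/ (V5) and /u/ (V6): cluster /mw/ — /mw/ is itself a permitted onset, so the whole cluster goes right; preceding coda = ∅.
Putting it together: kyt.mwym.kwa.yt.mwy.mwut.
Mapping each syllable to C/V: /kyt/ → CVC, /mwym/ → CCVC, /kwa/ → CCV, /yt/ → VC, /mwy/ → CCV, /mwut/ → CCVC.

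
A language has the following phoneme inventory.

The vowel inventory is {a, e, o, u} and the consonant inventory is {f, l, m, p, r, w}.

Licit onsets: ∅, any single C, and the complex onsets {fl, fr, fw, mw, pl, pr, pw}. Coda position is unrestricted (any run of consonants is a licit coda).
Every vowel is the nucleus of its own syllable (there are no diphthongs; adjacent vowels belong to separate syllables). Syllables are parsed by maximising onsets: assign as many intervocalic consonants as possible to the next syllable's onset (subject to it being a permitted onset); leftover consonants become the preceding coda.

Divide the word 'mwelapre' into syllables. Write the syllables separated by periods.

Nuclei (vowels): e, a, e → 3 syllables.
/e…a/ gap (V1→V2): /l/ is a single consonant, so it becomes the next onset.
/a…e/ gap (V2→V3): /pr/ is a licit onset in full, so it all attaches to the next syllable.

mwe.la.pre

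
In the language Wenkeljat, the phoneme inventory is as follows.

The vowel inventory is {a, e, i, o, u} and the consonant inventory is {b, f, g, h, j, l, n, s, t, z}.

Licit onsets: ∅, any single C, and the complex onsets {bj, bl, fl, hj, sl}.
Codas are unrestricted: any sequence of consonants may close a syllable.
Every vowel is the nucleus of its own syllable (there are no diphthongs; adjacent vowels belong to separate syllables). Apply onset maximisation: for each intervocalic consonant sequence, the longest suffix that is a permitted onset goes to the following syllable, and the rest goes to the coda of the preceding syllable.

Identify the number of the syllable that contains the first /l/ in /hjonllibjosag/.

Vowels present: o, i, o, a; each is a nucleus, giving 4 syllables.
V1 /o/ – V2 /i/: /nll/ — longest licit onset from the right is /l/, leaving /nl/ as coda.
V2 /i/ – V3 /o/: /bj/ is a licit onset in full, so it all attaches to the next syllable.
V3 /o/ – V4 /a/: just /s/ — single C goes to the following onset.
Result: hjonl.li.bjo.sag.
The first /l/ is in the coda of syllable 1 (/hjonl/).

1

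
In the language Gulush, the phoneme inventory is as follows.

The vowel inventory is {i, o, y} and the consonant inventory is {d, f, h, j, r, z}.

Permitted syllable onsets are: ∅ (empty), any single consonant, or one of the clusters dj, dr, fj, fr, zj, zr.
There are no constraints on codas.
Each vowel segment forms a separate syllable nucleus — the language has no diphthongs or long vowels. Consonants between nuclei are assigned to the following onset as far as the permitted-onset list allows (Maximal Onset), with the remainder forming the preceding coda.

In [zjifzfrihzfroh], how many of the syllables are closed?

Vowels present: i, i, o; each is a nucleus, giving 3 syllables.
V1 /i/ – V2 /i/: /fzfr/; trying suffixes from longest down, /fr/ is the first permitted one, so coda /fz/ | onset /fr/.
V2 /i/ – V3 /o/: /hzfr/ splits as /hz/ + /fr/ (/fr/ is the longest suffix that is a licit onset).
Syllabification: zjifz.frihz.froh.
Classifying each syllable: /zjifz/ (closed), /frihz/ (closed), /froh/ (closed).
Closed syllables: 3.

3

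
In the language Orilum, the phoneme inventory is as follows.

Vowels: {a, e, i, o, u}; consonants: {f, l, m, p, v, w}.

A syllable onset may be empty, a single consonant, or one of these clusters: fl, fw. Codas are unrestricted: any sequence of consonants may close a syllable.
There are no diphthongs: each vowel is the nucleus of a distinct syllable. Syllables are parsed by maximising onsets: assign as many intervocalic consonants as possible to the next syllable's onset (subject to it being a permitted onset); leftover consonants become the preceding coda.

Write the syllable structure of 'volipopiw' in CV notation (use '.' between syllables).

CV.CV.CV.CVC

Nuclei (vowels): o, i, o, i → 4 syllables.
/o…i/ gap (V1→V2): /l/ → onset of the next syllable (single consonants are always licit onsets).
/i…o/ gap (V2→V3): /p/ is a single consonant, so it becomes the next onset.
/o…i/ gap (V3→V4): just /p/ — single C goes to the following onset.
Result: vo.li.po.piw.
Mapping each syllable to C/V: /vo/ → CV, /li/ → CV, /po/ → CV, /piw/ → CVC.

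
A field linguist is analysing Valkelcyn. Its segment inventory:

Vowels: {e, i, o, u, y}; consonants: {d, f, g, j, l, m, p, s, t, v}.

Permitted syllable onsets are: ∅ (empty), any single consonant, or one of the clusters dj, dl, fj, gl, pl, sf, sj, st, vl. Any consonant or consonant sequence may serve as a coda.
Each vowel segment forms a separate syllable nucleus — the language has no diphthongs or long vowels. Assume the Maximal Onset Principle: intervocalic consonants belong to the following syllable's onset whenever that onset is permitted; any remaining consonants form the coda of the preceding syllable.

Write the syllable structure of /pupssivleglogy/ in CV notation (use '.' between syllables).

CVCC.CV.CCV.CCV.CV

Vowels present: u, i, e, o, y; each is a nucleus, giving 5 syllables.
V1 /u/ – V2 /i/: cluster /pss/ — the longest permitted-onset suffix is /s/; onset = /s/, preceding coda = /ps/.
V2 /i/ – V3 /e/: /vl/ — entire cluster is a permitted onset → onset /vl/, coda ∅.
V3 /e/ – V4 /o/: cluster /gl/ — /gl/ is itself a permitted onset, so the whole cluster goes right; preceding coda = ∅.
V4 /o/ – V5 /y/: just /g/ — single C goes to the following onset.
So the parse is pups.si.vle.glo.gy.
Mapping each syllable to C/V: /pups/ → CVCC, /si/ → CV, /vle/ → CCV, /glo/ → CCV, /gy/ → CV.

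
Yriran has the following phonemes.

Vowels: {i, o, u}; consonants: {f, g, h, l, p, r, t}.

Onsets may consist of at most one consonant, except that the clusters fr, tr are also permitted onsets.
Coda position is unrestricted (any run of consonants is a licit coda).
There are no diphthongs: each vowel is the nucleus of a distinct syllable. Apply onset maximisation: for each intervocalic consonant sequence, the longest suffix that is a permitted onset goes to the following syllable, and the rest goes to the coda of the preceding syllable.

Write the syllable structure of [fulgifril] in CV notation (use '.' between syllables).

The vowels are u, i, i — 3 nuclei, so 3 syllables.
V1 /u/ – V2 /i/: /lg/ splits as /l/ + /g/ (/g/ is the longest suffix that is a licit onset).
V2 /i/ – V3 /i/: /fr/ is a licit onset in full, so it all attaches to the next syllable.
Result: ful.gi.fril.
Mapping each syllable to C/V: /ful/ → CVC, /gi/ → CV, /fril/ → CCVC.

CVC.CV.CCVC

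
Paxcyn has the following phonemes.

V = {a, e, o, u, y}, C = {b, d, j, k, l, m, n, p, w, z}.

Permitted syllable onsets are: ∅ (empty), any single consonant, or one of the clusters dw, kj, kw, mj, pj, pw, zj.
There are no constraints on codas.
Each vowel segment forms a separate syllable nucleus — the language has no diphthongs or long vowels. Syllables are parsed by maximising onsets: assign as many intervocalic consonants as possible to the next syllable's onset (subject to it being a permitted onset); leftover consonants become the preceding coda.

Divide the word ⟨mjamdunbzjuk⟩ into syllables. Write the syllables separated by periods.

The vowels are a, u, u — 3 nuclei, so 3 syllables.
σ1/σ2 boundary: cluster /md/ — the longest permitted-onset suffix is /d/; onset = /d/, preceding coda = /m/.
σ2/σ3 boundary: /nbzj/ — longest licit onset from the right is /zj/, leaving /nb/ as coda.

mjam.dunb.zjuk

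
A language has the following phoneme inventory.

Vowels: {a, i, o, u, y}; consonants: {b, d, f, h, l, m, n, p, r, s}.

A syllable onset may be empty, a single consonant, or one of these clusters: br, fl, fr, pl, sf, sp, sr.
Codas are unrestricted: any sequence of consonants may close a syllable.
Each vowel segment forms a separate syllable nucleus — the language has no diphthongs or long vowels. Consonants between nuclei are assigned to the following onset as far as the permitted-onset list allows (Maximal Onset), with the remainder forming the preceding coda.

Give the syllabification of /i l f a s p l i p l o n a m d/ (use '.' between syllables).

Nuclei (vowels): i, a, i, o, a → 5 syllables.
V1 /i/ – V2 /a/: /lf/ — longest licit onset from the right is /f/, leaving /l/ as coda.
V2 /a/ – V3 /i/: cluster /spl/ — the longest permitted-onset suffix is /pl/; onset = /pl/, preceding coda = /s/.
V3 /i/ – V4 /o/: /pl/ is a licit onset in full, so it all attaches to the next syllable.
V4 /o/ – V5 /a/: /n/ → onset of the next syllable (single consonants are always licit onsets).

il.fas.pli.plo.namd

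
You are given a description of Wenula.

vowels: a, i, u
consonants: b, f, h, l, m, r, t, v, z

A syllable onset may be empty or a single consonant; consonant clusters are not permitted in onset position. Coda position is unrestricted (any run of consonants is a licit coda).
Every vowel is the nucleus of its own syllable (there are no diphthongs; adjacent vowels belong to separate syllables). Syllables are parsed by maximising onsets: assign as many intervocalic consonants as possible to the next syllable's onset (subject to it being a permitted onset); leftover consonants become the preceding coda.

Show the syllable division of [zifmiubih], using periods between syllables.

zif.mi.u.bih

Vowels present: i, i, u, i; each is a nucleus, giving 4 syllables.
/i…i/ gap (V1→V2): cluster /fm/ — the longest permitted-onset suffix is /m/; onset = /m/, preceding coda = /f/.
/i…u/ gap (V2→V3): hiatus — the boundary sits between the two vowels.
/u…i/ gap (V3→V4): /b/ → onset of the next syllable (single consonants are always licit onsets).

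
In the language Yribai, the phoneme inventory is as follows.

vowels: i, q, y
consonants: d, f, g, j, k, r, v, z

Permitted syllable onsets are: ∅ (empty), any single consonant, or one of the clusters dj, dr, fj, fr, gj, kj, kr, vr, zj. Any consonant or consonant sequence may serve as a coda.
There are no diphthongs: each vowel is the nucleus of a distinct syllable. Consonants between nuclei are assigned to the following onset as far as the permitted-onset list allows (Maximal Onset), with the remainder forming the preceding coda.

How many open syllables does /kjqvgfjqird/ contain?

The vowels are q, q, i — 3 nuclei, so 3 syllables.
Between /q/ (V1) and /q/ (V2): /vgfj/; trying suffixes from longest down, /fj/ is the first permitted one, so coda /vg/ | onset /fj/.
Between /q/ (V2) and /i/ (V3): nothing intervenes; syllable break is V.V.
Putting it together: kjqvg.fjq.ird.
Classifying each syllable: /kjqvg/ (closed), /fjq/ (open), /ird/ (closed).
Open syllables: 1.

1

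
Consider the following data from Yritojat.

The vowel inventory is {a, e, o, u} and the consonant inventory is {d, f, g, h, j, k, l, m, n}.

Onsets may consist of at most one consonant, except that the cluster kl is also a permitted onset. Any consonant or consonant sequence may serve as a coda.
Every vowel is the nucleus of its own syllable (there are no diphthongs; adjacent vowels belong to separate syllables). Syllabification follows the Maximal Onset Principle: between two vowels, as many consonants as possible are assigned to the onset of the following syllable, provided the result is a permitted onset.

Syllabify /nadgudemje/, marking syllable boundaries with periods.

nad.gu.dem.je

The vowels are a, u, e, e — 4 nuclei, so 4 syllables.
/a…u/ gap (V1→V2): /dg/ splits as /d/ + /g/ (/g/ is the longest suffix that is a licit onset).
/u…e/ gap (V2→V3): /d/ is a single consonant, so it becomes the next onset.
/e…e/ gap (V3→V4): /mj/ splits as /m/ + /j/ (/j/ is the longest suffix that is a licit onset).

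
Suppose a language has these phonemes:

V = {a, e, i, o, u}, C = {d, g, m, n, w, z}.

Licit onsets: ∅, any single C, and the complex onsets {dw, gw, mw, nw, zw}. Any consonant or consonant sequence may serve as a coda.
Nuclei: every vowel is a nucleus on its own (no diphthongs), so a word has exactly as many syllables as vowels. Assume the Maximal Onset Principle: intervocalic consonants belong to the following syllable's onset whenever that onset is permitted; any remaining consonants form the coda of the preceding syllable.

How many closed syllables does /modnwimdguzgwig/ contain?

4

The vowels are o, i, u, i — 4 nuclei, so 4 syllables.
σ1/σ2 boundary: /dnw/ splits as /d/ + /nw/ (/nw/ is the longest suffix that is a licit onset).
σ2/σ3 boundary: /mdg/ splits as /md/ + /g/ (/g/ is the longest suffix that is a licit onset).
σ3/σ4 boundary: /zgw/ splits as /z/ + /gw/ (/gw/ is the longest suffix that is a licit onset).
Putting it together: mod.nwimd.guz.gwig.
Classifying each syllable: /mod/ (closed), /nwimd/ (closed), /guz/ (closed), /gwig/ (closed).
Closed syllables: 4.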